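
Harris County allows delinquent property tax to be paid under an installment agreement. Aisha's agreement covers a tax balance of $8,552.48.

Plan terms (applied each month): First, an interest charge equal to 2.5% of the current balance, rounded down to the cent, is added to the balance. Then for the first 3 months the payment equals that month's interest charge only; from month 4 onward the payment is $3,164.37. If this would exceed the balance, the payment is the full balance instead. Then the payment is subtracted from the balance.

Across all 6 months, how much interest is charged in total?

Month 1: opening $8,552.48; interest $213.81 → $8,766.29; payment $213.81; balance $8,552.48
Month 2: opening $8,552.48; interest $213.81 → $8,766.29; payment $213.81; balance $8,552.48
Month 3: opening $8,552.48; interest $213.81 → $8,766.29; payment $213.81; balance $8,552.48
Month 4: opening $8,552.48; interest $213.81 → $8,766.29; payment $3,164.37; balance $5,601.92
Month 5: opening $5,601.92; interest $140.04 → $5,741.96; payment $3,164.37; balance $2,577.59
Month 6: opening $2,577.59; interest $64.43 → $2,642.02; payment $2,642.02; balance $0.00
Total interest: $213.81 + $213.81 + $213.81 + $213.81 + $140.04 + $64.43 = $1,059.71

$1,059.71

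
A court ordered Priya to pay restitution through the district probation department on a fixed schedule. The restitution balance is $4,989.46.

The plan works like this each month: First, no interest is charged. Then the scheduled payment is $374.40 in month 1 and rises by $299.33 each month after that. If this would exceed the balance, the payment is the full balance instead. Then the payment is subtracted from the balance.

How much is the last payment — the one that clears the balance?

Month 1: $4,989.46 − $374.40 → $4,615.06
Month 2: $4,615.06 − $673.73 → $3,941.33
Month 3: $3,941.33 − $973.06 → $2,968.27
Month 4: $2,968.27 − $1,272.39 → $1,695.88
Month 5: $1,695.88 − $1,571.72 → $124.16
Month 6: $124.16 − $124.16 → $0.00

$124.16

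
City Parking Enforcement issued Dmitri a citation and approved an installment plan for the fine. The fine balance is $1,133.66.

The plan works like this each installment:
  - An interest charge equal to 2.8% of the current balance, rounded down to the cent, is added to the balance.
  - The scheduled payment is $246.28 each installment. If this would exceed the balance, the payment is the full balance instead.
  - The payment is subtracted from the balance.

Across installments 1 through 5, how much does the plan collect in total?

$1,230.57

Installment 1: opening $1,133.66; interest $31.74 → $1,165.40; payment $246.28; balance $919.12
Installment 2: opening $919.12; interest $25.73 → $944.85; payment $246.28; balance $698.57
Installment 3: opening $698.57; interest $19.55 → $718.12; payment $246.28; balance $471.84
Installment 4: opening $471.84; interest $13.21 → $485.05; payment $246.28; balance $238.77
Installment 5: opening $238.77; interest $6.68 → $245.45; payment $245.45; balance $0.00
Total paid: $1,230.57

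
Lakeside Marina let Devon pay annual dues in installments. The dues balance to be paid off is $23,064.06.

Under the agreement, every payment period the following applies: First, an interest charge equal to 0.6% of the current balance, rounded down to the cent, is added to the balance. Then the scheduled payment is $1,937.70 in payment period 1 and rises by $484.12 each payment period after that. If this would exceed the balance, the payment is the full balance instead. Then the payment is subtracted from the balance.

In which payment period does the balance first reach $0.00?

Payment period 1: $23,064.06 +$138.38 interest = $23,202.44; pay $1,937.70 → $21,264.74
Payment period 2: $21,264.74 +$127.58 interest = $21,392.32; pay $2,421.82 → $18,970.50
Payment period 3: $18,970.50 +$113.82 interest = $19,084.32; pay $2,905.94 → $16,178.38
Payment period 4: $16,178.38 +$97.07 interest = $16,275.45; pay $3,390.06 → $12,885.39
Payment period 5: $12,885.39 +$77.31 interest = $12,962.70; pay $3,874.18 → $9,088.52
Payment period 6: $9,088.52 +$54.53 interest = $9,143.05; pay $4,358.30 → $4,784.75
Payment period 7: $4,784.75 +$28.70 interest = $4,813.45; pay $4,813.45 → $0.00
Balance reaches $0.00 in payment period 7.

7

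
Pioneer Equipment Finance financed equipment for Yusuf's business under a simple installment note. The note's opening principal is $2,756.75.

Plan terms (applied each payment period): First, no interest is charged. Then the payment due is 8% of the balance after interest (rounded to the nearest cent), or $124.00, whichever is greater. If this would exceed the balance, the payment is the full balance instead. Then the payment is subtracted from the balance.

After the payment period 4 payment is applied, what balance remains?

$1,974.92

Payment period 1: $2,756.75 − $220.54 → $2,536.21
Payment period 2: $2,536.21 − $202.90 → $2,333.31
Payment period 3: $2,333.31 − $186.66 → $2,146.65
Payment period 4: $2,146.65 − $171.73 → $1,974.92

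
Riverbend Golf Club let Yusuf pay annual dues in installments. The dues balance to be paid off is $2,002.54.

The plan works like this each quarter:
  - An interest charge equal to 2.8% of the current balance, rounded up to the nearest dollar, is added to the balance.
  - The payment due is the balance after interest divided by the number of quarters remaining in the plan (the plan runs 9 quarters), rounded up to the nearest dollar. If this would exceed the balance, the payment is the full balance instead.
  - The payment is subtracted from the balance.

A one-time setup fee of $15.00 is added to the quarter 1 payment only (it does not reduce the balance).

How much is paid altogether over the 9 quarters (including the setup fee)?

$2,325.54

Quarter 1: opening $2,002.54; interest $57.00 → $2,059.54; payment $229.00 (+ $15.00 fee); balance $1,830.54
Quarter 2: opening $1,830.54; interest $52.00 → $1,882.54; payment $236.00; balance $1,646.54
Quarter 3: opening $1,646.54; interest $47.00 → $1,693.54; payment $242.00; balance $1,451.54
Quarter 4: opening $1,451.54; interest $41.00 → $1,492.54; payment $249.00; balance $1,243.54
Quarter 5: opening $1,243.54; interest $35.00 → $1,278.54; payment $256.00; balance $1,022.54
Quarter 6: opening $1,022.54; interest $29.00 → $1,051.54; payment $263.00; balance $788.54
Quarter 7: opening $788.54; interest $23.00 → $811.54; payment $271.00; balance $540.54
Quarter 8: opening $540.54; interest $16.00 → $556.54; payment $279.00; balance $277.54
Quarter 9: opening $277.54; interest $8.00 → $285.54; payment $285.54; balance $0.00
Total paid: $2,325.54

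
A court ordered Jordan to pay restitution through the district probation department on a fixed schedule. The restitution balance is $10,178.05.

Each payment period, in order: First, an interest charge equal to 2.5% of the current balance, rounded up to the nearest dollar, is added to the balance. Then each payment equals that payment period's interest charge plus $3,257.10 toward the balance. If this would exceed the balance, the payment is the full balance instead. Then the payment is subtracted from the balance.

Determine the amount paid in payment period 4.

$417.75

Payment period 1: $10,178.05 +$255.00 interest = $10,433.05; pay $3,512.10 → $6,920.95
Payment period 2: $6,920.95 +$174.00 interest = $7,094.95; pay $3,431.10 → $3,663.85
Payment period 3: $3,663.85 +$92.00 interest = $3,755.85; pay $3,349.10 → $406.75
Payment period 4: $406.75 +$11.00 interest = $417.75; pay $417.75 → $0.00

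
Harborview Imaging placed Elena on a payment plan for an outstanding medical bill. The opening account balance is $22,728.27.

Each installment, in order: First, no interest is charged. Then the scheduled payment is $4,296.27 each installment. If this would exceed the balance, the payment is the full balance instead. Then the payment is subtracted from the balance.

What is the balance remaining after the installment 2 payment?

$14,135.73

# | Opening | Payment | End bal
1 | $22,728.27 | $4,296.27 | $18,432.00
2 | $18,432.00 | $4,296.27 | $14,135.73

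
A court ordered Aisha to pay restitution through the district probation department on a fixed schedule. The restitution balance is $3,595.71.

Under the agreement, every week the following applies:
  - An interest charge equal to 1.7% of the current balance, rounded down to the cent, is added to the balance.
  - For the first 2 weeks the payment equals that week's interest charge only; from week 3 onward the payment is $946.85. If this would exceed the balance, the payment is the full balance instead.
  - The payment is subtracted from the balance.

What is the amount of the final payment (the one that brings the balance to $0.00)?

Week 1: $3,595.71 +$61.12 interest = $3,656.83; pay $61.12 → $3,595.71
Week 2: $3,595.71 +$61.12 interest = $3,656.83; pay $61.12 → $3,595.71
Week 3: $3,595.71 +$61.12 interest = $3,656.83; pay $946.85 → $2,709.98
Week 4: $2,709.98 +$46.06 interest = $2,756.04; pay $946.85 → $1,809.19
Week 5: $1,809.19 +$30.75 interest = $1,839.94; pay $946.85 → $893.09
Week 6: $893.09 +$15.18 interest = $908.27; pay $908.27 → $0.00

$908.27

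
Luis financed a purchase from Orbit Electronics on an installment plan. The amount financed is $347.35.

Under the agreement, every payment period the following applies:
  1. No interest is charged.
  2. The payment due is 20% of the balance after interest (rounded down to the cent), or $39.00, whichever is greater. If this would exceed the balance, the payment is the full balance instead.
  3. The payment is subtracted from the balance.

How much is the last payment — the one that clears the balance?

$21.85

Payment period 1: $347.35 − $69.47 → $277.88
Payment period 2: $277.88 − $55.57 → $222.31
Payment period 3: $222.31 − $44.46 → $177.85
Payment period 4: $177.85 − $39.00 → $138.85
Payment period 5: $138.85 − $39.00 → $99.85
Payment period 6: $99.85 − $39.00 → $60.85
Payment period 7: $60.85 − $39.00 → $21.85
Payment period 8: $21.85 − $21.85 → $0.00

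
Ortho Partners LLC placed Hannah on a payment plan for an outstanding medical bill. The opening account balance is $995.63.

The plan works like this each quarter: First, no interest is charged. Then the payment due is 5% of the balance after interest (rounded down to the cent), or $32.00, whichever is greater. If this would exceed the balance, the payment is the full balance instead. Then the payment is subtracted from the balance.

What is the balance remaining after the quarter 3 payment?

$853.64

Quarter 1: $995.63 − $49.78 → $945.85
Quarter 2: $945.85 − $47.29 → $898.56
Quarter 3: $898.56 − $44.92 → $853.64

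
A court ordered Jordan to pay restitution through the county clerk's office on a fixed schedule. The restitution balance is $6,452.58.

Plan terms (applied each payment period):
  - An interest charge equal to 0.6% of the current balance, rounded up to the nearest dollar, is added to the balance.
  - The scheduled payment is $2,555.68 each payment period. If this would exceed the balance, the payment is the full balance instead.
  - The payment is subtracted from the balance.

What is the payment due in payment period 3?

$1,413.22

Payment period 1: $6,452.58 +$39.00 interest = $6,491.58; pay $2,555.68 → $3,935.90
Payment period 2: $3,935.90 +$24.00 interest = $3,959.90; pay $2,555.68 → $1,404.22
Payment period 3: $1,404.22 +$9.00 interest = $1,413.22; pay $1,413.22 → $0.00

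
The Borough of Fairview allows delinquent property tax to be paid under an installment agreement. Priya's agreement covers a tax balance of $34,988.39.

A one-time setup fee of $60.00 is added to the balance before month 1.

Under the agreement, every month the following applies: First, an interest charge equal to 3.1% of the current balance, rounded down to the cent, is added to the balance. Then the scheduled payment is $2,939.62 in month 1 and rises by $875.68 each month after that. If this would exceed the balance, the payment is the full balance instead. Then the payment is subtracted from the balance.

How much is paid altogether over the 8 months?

Month 1: opening $35,048.39; interest $1,086.50 → $36,134.89; payment $2,939.62; balance $33,195.27
Month 2: opening $33,195.27; interest $1,029.05 → $34,224.32; payment $3,815.30; balance $30,409.02
Month 3: opening $30,409.02; interest $942.67 → $31,351.69; payment $4,690.98; balance $26,660.71
Month 4: opening $26,660.71; interest $826.48 → $27,487.19; payment $5,566.66; balance $21,920.53
Month 5: opening $21,920.53; interest $679.53 → $22,600.06; payment $6,442.34; balance $16,157.72
Month 6: opening $16,157.72; interest $500.88 → $16,658.60; payment $7,318.02; balance $9,340.58
Month 7: opening $9,340.58; interest $289.55 → $9,630.13; payment $8,193.70; balance $1,436.43
Month 8: opening $1,436.43; interest $44.52 → $1,480.95; payment $1,480.95; balance $0.00
Total paid: $40,447.57

$40,447.57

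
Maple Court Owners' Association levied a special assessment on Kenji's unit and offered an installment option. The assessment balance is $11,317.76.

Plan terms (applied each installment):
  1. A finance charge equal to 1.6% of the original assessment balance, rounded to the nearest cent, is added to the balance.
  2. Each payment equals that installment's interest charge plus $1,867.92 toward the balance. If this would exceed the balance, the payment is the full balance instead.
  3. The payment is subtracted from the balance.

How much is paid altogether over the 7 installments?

$12,585.32

Installment 1: opening $11,317.76; interest $181.08 → $11,498.84; payment $2,049.00; balance $9,449.84
Installment 2: opening $9,449.84; interest $181.08 → $9,630.92; payment $2,049.00; balance $7,581.92
Installment 3: opening $7,581.92; interest $181.08 → $7,763.00; payment $2,049.00; balance $5,714.00
Installment 4: opening $5,714.00; interest $181.08 → $5,895.08; payment $2,049.00; balance $3,846.08
Installment 5: opening $3,846.08; interest $181.08 → $4,027.16; payment $2,049.00; balance $1,978.16
Installment 6: opening $1,978.16; interest $181.08 → $2,159.24; payment $2,049.00; balance $110.24
Installment 7: opening $110.24; interest $181.08 → $291.32; payment $291.32; balance $0.00
Total paid: $12,585.32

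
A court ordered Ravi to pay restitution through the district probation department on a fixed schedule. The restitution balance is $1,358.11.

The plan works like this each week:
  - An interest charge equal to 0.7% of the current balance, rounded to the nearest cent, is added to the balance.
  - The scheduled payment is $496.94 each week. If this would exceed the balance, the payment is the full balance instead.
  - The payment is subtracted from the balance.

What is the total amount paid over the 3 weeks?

$1,376.37

# | Opening | Interest | Payment | End bal
1 | $1,358.11 | $9.51 | $496.94 | $870.68
2 | $870.68 | $6.09 | $496.94 | $379.83
3 | $379.83 | $2.66 | $382.49 | $0.00
Total paid: $1,376.37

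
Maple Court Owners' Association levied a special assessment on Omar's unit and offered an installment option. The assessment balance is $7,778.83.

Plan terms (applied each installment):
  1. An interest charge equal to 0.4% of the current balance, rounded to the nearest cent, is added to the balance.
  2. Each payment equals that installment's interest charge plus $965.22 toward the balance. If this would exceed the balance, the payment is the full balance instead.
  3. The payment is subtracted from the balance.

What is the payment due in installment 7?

$973.17

# | Opening | Interest | Payment | End bal
1 | $7,778.83 | $31.12 | $996.34 | $6,813.61
2 | $6,813.61 | $27.25 | $992.47 | $5,848.39
3 | $5,848.39 | $23.39 | $988.61 | $4,883.17
4 | $4,883.17 | $19.53 | $984.75 | $3,917.95
5 | $3,917.95 | $15.67 | $980.89 | $2,952.73
6 | $2,952.73 | $11.81 | $977.03 | $1,987.51
7 | $1,987.51 | $7.95 | $973.17 | $1,022.29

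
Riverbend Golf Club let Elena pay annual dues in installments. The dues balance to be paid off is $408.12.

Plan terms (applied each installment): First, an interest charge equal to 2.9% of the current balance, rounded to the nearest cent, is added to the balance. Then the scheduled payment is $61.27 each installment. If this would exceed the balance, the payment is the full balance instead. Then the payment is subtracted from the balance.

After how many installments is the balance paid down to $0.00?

Installment 1: $408.12 +$11.84 interest = $419.96; pay $61.27 → $358.69
Installment 2: $358.69 +$10.40 interest = $369.09; pay $61.27 → $307.82
Installment 3: $307.82 +$8.93 interest = $316.75; pay $61.27 → $255.48
Installment 4: $255.48 +$7.41 interest = $262.89; pay $61.27 → $201.62
Installment 5: $201.62 +$5.85 interest = $207.47; pay $61.27 → $146.20
Installment 6: $146.20 +$4.24 interest = $150.44; pay $61.27 → $89.17
Installment 7: $89.17 +$2.59 interest = $91.76; pay $61.27 → $30.49
Installment 8: $30.49 +$0.88 interest = $31.37; pay $31.37 → $0.00
Balance reaches $0.00 in installment 8.

8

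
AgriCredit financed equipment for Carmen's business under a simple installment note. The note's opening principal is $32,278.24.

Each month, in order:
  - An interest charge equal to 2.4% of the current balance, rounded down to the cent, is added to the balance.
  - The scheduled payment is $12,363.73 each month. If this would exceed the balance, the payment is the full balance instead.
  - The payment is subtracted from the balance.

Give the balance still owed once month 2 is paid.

$8,821.99

Month 1: opening $32,278.24; interest $774.67 → $33,052.91; payment $12,363.73; balance $20,689.18
Month 2: opening $20,689.18; interest $496.54 → $21,185.72; payment $12,363.73; balance $8,821.99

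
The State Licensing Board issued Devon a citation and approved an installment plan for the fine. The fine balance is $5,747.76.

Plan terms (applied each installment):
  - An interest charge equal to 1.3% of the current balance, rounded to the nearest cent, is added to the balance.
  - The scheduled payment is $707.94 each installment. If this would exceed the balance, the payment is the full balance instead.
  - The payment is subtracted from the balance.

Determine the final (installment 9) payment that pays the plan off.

$451.22

Installment 1: opening $5,747.76; interest $74.72 → $5,822.48; payment $707.94; balance $5,114.54
Installment 2: opening $5,114.54; interest $66.49 → $5,181.03; payment $707.94; balance $4,473.09
Installment 3: opening $4,473.09; interest $58.15 → $4,531.24; payment $707.94; balance $3,823.30
Installment 4: opening $3,823.30; interest $49.70 → $3,873.00; payment $707.94; balance $3,165.06
Installment 5: opening $3,165.06; interest $41.15 → $3,206.21; payment $707.94; balance $2,498.27
Installment 6: opening $2,498.27; interest $32.48 → $2,530.75; payment $707.94; balance $1,822.81
Installment 7: opening $1,822.81; interest $23.70 → $1,846.51; payment $707.94; balance $1,138.57
Installment 8: opening $1,138.57; interest $14.80 → $1,153.37; payment $707.94; balance $445.43
Installment 9: opening $445.43; interest $5.79 → $451.22; payment $451.22; balance $0.00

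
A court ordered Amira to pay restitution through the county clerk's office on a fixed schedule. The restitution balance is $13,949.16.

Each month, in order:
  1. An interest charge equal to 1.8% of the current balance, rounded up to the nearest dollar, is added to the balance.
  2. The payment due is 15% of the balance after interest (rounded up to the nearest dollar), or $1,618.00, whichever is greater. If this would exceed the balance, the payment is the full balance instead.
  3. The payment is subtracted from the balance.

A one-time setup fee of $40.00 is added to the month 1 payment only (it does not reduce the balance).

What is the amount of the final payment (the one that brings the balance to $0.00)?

Month 1: opening $13,949.16; interest $252.00 → $14,201.16; payment $2,131.00 (+ $40.00 fee); balance $12,070.16
Month 2: opening $12,070.16; interest $218.00 → $12,288.16; payment $1,844.00; balance $10,444.16
Month 3: opening $10,444.16; interest $188.00 → $10,632.16; payment $1,618.00; balance $9,014.16
Month 4: opening $9,014.16; interest $163.00 → $9,177.16; payment $1,618.00; balance $7,559.16
Month 5: opening $7,559.16; interest $137.00 → $7,696.16; payment $1,618.00; balance $6,078.16
Month 6: opening $6,078.16; interest $110.00 → $6,188.16; payment $1,618.00; balance $4,570.16
Month 7: opening $4,570.16; interest $83.00 → $4,653.16; payment $1,618.00; balance $3,035.16
Month 8: opening $3,035.16; interest $55.00 → $3,090.16; payment $1,618.00; balance $1,472.16
Month 9: opening $1,472.16; interest $27.00 → $1,499.16; payment $1,499.16; balance $0.00

$1,499.16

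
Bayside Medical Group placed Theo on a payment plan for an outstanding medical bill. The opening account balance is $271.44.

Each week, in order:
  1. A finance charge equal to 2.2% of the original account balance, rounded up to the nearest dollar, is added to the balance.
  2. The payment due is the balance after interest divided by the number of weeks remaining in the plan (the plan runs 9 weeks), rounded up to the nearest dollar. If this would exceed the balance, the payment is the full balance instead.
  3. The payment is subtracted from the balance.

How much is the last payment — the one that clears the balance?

$45.44

Week 1: $271.44 +$6.00 interest = $277.44; pay $31.00 → $246.44
Week 2: $246.44 +$6.00 interest = $252.44; pay $32.00 → $220.44
Week 3: $220.44 +$6.00 interest = $226.44; pay $33.00 → $193.44
Week 4: $193.44 +$6.00 interest = $199.44; pay $34.00 → $165.44
Week 5: $165.44 +$6.00 interest = $171.44; pay $35.00 → $136.44
Week 6: $136.44 +$6.00 interest = $142.44; pay $36.00 → $106.44
Week 7: $106.44 +$6.00 interest = $112.44; pay $38.00 → $74.44
Week 8: $74.44 +$6.00 interest = $80.44; pay $41.00 → $39.44
Week 9: $39.44 +$6.00 interest = $45.44; pay $45.44 → $0.00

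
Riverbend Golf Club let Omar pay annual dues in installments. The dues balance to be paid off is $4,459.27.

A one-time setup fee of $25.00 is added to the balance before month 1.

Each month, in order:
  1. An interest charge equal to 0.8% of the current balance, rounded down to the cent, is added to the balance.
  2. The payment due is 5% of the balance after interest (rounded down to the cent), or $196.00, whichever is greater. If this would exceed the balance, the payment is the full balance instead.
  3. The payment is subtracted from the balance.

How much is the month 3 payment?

Month 1: opening $4,484.27; interest $35.87 → $4,520.14; payment $226.00; balance $4,294.14
Month 2: opening $4,294.14; interest $34.35 → $4,328.49; payment $216.42; balance $4,112.07
Month 3: opening $4,112.07; interest $32.89 → $4,144.96; payment $207.24; balance $3,937.72

$207.24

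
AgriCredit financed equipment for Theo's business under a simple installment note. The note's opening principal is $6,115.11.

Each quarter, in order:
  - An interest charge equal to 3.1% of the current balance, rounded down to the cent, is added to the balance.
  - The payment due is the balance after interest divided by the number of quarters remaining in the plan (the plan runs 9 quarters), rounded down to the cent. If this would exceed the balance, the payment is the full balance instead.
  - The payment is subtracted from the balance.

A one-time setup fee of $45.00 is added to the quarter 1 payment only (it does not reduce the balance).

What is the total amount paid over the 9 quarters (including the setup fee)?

$7,190.68

Quarter 1: $6,115.11 +$189.56 interest = $6,304.67; pay $700.51 (+ $45.00 fee) → $5,604.16
Quarter 2: $5,604.16 +$173.72 interest = $5,777.88; pay $722.23 → $5,055.65
Quarter 3: $5,055.65 +$156.72 interest = $5,212.37; pay $744.62 → $4,467.75
Quarter 4: $4,467.75 +$138.50 interest = $4,606.25; pay $767.70 → $3,838.55
Quarter 5: $3,838.55 +$118.99 interest = $3,957.54; pay $791.50 → $3,166.04
Quarter 6: $3,166.04 +$98.14 interest = $3,264.18; pay $816.04 → $2,448.14
Quarter 7: $2,448.14 +$75.89 interest = $2,524.03; pay $841.34 → $1,682.69
Quarter 8: $1,682.69 +$52.16 interest = $1,734.85; pay $867.42 → $867.43
Quarter 9: $867.43 +$26.89 interest = $894.32; pay $894.32 → $0.00
Total paid: $7,190.68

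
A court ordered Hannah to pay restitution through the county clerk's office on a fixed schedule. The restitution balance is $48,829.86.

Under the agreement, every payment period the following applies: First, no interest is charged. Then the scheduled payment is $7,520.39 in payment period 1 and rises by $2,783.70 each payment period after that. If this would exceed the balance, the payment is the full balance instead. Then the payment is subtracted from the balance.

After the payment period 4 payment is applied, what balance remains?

$2,046.10

Payment period 1: opening $48,829.86; payment $7,520.39; balance $41,309.47
Payment period 2: opening $41,309.47; payment $10,304.09; balance $31,005.38
Payment period 3: opening $31,005.38; payment $13,087.79; balance $17,917.59
Payment period 4: opening $17,917.59; payment $15,871.49; balance $2,046.10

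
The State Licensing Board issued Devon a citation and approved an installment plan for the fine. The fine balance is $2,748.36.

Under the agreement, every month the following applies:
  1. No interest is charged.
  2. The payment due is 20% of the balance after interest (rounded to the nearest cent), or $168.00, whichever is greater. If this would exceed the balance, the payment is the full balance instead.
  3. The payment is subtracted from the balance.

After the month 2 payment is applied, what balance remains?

# | Opening | Payment | End bal
1 | $2,748.36 | $549.67 | $2,198.69
2 | $2,198.69 | $439.74 | $1,758.95

$1,758.95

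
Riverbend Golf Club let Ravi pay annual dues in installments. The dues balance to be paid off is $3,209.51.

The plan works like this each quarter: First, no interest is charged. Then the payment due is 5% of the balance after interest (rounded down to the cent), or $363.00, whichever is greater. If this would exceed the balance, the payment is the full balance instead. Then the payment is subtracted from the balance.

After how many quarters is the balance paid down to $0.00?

9

Quarter 1: $3,209.51 − $363.00 → $2,846.51
Quarter 2: $2,846.51 − $363.00 → $2,483.51
Quarter 3: $2,483.51 − $363.00 → $2,120.51
Quarter 4: $2,120.51 − $363.00 → $1,757.51
Quarter 5: $1,757.51 − $363.00 → $1,394.51
Quarter 6: $1,394.51 − $363.00 → $1,031.51
Quarter 7: $1,031.51 − $363.00 → $668.51
Quarter 8: $668.51 − $363.00 → $305.51
Quarter 9: $305.51 − $305.51 → $0.00
Balance reaches $0.00 in quarter 9.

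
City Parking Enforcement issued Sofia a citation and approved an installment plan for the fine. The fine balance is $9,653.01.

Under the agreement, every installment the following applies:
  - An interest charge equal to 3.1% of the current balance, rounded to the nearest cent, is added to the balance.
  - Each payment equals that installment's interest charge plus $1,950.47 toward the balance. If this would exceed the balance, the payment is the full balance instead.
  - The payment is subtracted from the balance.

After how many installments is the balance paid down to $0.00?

Installment 1: $9,653.01 +$299.24 interest = $9,952.25; pay $2,249.71 → $7,702.54
Installment 2: $7,702.54 +$238.78 interest = $7,941.32; pay $2,189.25 → $5,752.07
Installment 3: $5,752.07 +$178.31 interest = $5,930.38; pay $2,128.78 → $3,801.60
Installment 4: $3,801.60 +$117.85 interest = $3,919.45; pay $2,068.32 → $1,851.13
Installment 5: $1,851.13 +$57.39 interest = $1,908.52; pay $1,908.52 → $0.00
Balance reaches $0.00 in installment 5.

5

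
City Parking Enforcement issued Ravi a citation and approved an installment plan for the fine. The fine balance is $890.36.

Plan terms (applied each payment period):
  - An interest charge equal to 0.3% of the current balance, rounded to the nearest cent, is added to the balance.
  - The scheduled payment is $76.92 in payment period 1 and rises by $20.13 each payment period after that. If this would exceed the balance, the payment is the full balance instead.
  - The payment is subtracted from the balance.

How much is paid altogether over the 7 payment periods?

Payment period 1: opening $890.36; interest $2.67 → $893.03; payment $76.92; balance $816.11
Payment period 2: opening $816.11; interest $2.45 → $818.56; payment $97.05; balance $721.51
Payment period 3: opening $721.51; interest $2.16 → $723.67; payment $117.18; balance $606.49
Payment period 4: opening $606.49; interest $1.82 → $608.31; payment $137.31; balance $471.00
Payment period 5: opening $471.00; interest $1.41 → $472.41; payment $157.44; balance $314.97
Payment period 6: opening $314.97; interest $0.94 → $315.91; payment $177.57; balance $138.34
Payment period 7: opening $138.34; interest $0.42 → $138.76; payment $138.76; balance $0.00
Total paid: $902.23

$902.23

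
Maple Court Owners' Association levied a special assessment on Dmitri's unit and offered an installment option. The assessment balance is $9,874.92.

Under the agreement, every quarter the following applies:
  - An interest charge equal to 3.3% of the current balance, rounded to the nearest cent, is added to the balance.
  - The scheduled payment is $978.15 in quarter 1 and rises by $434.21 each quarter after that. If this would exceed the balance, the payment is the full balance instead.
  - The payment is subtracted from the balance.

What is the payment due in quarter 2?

$1,412.36

Quarter 1: $9,874.92 +$325.87 interest = $10,200.79; pay $978.15 → $9,222.64
Quarter 2: $9,222.64 +$304.35 interest = $9,526.99; pay $1,412.36 → $8,114.63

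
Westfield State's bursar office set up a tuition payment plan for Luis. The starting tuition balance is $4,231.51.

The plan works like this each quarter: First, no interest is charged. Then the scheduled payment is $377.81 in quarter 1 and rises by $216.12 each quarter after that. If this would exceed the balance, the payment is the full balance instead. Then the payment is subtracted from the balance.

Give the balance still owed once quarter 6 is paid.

# | Opening | Payment | End bal
1 | $4,231.51 | $377.81 | $3,853.70
2 | $3,853.70 | $593.93 | $3,259.77
3 | $3,259.77 | $810.05 | $2,449.72
4 | $2,449.72 | $1,026.17 | $1,423.55
5 | $1,423.55 | $1,242.29 | $181.26
6 | $181.26 | $181.26 | $0.00

$0.00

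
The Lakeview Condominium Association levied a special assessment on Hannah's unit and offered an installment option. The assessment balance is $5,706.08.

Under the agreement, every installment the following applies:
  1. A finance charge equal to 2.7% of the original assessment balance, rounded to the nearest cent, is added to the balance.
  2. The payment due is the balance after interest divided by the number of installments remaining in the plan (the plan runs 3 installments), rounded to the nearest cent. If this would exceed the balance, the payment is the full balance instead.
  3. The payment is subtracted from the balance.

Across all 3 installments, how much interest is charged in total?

$462.18

# | Opening | Interest | Payment | End bal
1 | $5,706.08 | $154.06 | $1,953.38 | $3,906.76
2 | $3,906.76 | $154.06 | $2,030.41 | $2,030.41
3 | $2,030.41 | $154.06 | $2,184.47 | $0.00
Total interest: $154.06 + $154.06 + $154.06 = $462.18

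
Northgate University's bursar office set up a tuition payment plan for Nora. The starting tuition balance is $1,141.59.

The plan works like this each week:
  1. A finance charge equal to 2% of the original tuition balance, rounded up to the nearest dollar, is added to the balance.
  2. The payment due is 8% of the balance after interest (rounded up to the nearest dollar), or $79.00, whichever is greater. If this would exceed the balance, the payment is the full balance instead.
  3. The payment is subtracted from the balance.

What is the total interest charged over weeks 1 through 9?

Week 1: $1,141.59 +$23.00 interest = $1,164.59; pay $94.00 → $1,070.59
Week 2: $1,070.59 +$23.00 interest = $1,093.59; pay $88.00 → $1,005.59
Week 3: $1,005.59 +$23.00 interest = $1,028.59; pay $83.00 → $945.59
Week 4: $945.59 +$23.00 interest = $968.59; pay $79.00 → $889.59
Week 5: $889.59 +$23.00 interest = $912.59; pay $79.00 → $833.59
Week 6: $833.59 +$23.00 interest = $856.59; pay $79.00 → $777.59
Week 7: $777.59 +$23.00 interest = $800.59; pay $79.00 → $721.59
Week 8: $721.59 +$23.00 interest = $744.59; pay $79.00 → $665.59
Week 9: $665.59 +$23.00 interest = $688.59; pay $79.00 → $609.59
Total interest: $23.00 + $23.00 + $23.00 + $23.00 + $23.00 + $23.00 + $23.00 + $23.00 + $23.00 = $207.00

$207.00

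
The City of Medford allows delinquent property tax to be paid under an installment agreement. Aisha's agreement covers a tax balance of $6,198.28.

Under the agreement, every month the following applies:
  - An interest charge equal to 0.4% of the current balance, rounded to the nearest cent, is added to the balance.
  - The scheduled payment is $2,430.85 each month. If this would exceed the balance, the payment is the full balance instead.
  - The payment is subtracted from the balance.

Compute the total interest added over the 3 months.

$45.47

Month 1: opening $6,198.28; interest $24.79 → $6,223.07; payment $2,430.85; balance $3,792.22
Month 2: opening $3,792.22; interest $15.17 → $3,807.39; payment $2,430.85; balance $1,376.54
Month 3: opening $1,376.54; interest $5.51 → $1,382.05; payment $1,382.05; balance $0.00
Total interest: $24.79 + $15.17 + $5.51 = $45.47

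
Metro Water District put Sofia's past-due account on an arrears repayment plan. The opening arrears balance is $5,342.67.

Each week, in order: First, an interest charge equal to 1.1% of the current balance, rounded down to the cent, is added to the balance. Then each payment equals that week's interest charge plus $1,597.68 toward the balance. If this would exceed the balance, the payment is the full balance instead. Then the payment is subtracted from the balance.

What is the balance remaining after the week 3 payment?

$549.63

Week 1: opening $5,342.67; interest $58.76 → $5,401.43; payment $1,656.44; balance $3,744.99
Week 2: opening $3,744.99; interest $41.19 → $3,786.18; payment $1,638.87; balance $2,147.31
Week 3: opening $2,147.31; interest $23.62 → $2,170.93; payment $1,621.30; balance $549.63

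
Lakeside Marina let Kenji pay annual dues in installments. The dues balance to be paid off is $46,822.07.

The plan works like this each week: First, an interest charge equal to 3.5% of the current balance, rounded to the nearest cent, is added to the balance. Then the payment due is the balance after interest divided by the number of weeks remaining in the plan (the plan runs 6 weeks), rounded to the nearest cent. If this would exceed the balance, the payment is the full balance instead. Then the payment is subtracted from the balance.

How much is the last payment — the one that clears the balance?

$9,592.71

Week 1: opening $46,822.07; interest $1,638.77 → $48,460.84; payment $8,076.81; balance $40,384.03
Week 2: opening $40,384.03; interest $1,413.44 → $41,797.47; payment $8,359.49; balance $33,437.98
Week 3: opening $33,437.98; interest $1,170.33 → $34,608.31; payment $8,652.08; balance $25,956.23
Week 4: opening $25,956.23; interest $908.47 → $26,864.70; payment $8,954.90; balance $17,909.80
Week 5: opening $17,909.80; interest $626.84 → $18,536.64; payment $9,268.32; balance $9,268.32
Week 6: opening $9,268.32; interest $324.39 → $9,592.71; payment $9,592.71; balance $0.00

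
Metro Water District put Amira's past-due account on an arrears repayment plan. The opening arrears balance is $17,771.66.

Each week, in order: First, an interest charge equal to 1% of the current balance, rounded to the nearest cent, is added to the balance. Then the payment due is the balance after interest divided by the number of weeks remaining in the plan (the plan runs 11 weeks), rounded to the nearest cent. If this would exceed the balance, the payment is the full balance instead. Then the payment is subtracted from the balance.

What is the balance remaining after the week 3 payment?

# | Opening | Interest | Payment | End bal
1 | $17,771.66 | $177.72 | $1,631.76 | $16,317.62
2 | $16,317.62 | $163.18 | $1,648.08 | $14,832.72
3 | $14,832.72 | $148.33 | $1,664.56 | $13,316.49

$13,316.49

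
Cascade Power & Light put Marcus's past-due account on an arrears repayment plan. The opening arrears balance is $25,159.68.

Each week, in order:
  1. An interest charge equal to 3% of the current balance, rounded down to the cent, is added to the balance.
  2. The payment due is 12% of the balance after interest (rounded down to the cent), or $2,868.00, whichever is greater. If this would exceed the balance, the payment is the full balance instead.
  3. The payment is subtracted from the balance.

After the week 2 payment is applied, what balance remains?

$20,620.88

Week 1: opening $25,159.68; interest $754.79 → $25,914.47; payment $3,109.73; balance $22,804.74
Week 2: opening $22,804.74; interest $684.14 → $23,488.88; payment $2,868.00; balance $20,620.88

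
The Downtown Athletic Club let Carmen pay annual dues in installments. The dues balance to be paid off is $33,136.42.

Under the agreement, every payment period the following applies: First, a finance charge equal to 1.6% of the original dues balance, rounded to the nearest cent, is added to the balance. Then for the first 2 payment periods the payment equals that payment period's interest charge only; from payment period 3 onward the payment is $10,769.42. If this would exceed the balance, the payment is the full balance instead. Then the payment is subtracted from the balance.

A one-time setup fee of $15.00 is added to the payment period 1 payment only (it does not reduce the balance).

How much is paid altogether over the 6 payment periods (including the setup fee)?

$36,332.50

# | Opening | Interest | Payment | Fee | End bal
1 | $33,136.42 | $530.18 | $530.18 | $15.00 | $33,136.42
2 | $33,136.42 | $530.18 | $530.18 | — | $33,136.42
3 | $33,136.42 | $530.18 | $10,769.42 | — | $22,897.18
4 | $22,897.18 | $530.18 | $10,769.42 | — | $12,657.94
5 | $12,657.94 | $530.18 | $10,769.42 | — | $2,418.70
6 | $2,418.70 | $530.18 | $2,948.88 | — | $0.00
Total paid: $36,332.50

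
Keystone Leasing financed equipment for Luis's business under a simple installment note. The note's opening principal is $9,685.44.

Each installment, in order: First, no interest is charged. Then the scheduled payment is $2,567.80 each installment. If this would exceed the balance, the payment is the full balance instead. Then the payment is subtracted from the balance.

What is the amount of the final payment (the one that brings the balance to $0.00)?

$1,982.04

Installment 1: opening $9,685.44; payment $2,567.80; balance $7,117.64
Installment 2: opening $7,117.64; payment $2,567.80; balance $4,549.84
Installment 3: opening $4,549.84; payment $2,567.80; balance $1,982.04
Installment 4: opening $1,982.04; payment $1,982.04; balance $0.00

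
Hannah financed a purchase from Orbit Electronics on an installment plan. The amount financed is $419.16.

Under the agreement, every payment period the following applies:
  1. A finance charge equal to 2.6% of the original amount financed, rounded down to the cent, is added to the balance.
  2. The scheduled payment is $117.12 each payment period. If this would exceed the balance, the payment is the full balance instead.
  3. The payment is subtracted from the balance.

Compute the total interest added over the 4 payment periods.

$43.56

Payment period 1: $419.16 +$10.89 interest = $430.05; pay $117.12 → $312.93
Payment period 2: $312.93 +$10.89 interest = $323.82; pay $117.12 → $206.70
Payment period 3: $206.70 +$10.89 interest = $217.59; pay $117.12 → $100.47
Payment period 4: $100.47 +$10.89 interest = $111.36; pay $111.36 → $0.00
Total interest: $10.89 + $10.89 + $10.89 + $10.89 = $43.56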